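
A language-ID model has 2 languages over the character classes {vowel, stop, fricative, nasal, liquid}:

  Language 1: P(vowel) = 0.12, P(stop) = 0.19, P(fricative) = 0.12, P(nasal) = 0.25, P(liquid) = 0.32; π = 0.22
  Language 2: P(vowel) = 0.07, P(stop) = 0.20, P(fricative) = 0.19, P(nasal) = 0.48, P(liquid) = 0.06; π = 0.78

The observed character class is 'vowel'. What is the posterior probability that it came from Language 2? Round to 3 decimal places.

0.674

Posterior ∝ prior × likelihood, so P(k | x) ∝ π_k f_k(x); normalise over all components.
Evaluate each component's likelihood at the observed value:
  f_1 = 0.12
  f_2 = 0.07
Prior × likelihood for each component:
  π_1·f_1 = 0.22 × 0.12 = 0.0264
  π_2·f_2 = 0.78 × 0.07 = 0.0546
Normaliser: 0.0264 + 0.0546 = 0.081
P(Language 2 | data) ≈ 0.674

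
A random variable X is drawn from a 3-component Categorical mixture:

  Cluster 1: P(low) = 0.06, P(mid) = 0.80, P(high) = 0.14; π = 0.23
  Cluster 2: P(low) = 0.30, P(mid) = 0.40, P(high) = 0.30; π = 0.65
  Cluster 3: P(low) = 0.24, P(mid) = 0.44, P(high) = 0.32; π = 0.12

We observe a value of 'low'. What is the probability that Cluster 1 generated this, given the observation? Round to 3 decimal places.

The responsibility of component k is π_k f_k(x) divided by Σ_j π_j f_j(x).
Component likelihoods at x = 'low':
  f_1 = P(low | comp) = 0.06
  f_2 = P(low | comp) = 0.30
  f_3 = P(low | comp) = 0.24
Unnormalised posteriors:
  π_1·f_1 = 0.23 × 0.06 = 0.0138
  π_2·f_2 = 0.65 × 0.3 = 0.195
  π_3·f_3 = 0.12 × 0.24 = 0.0288
Evidence: 0.0138 + 0.195 + 0.0288 = 0.2376
So the posterior for Cluster 1 is 0.0138 / 0.2376 ≈ 0.058.

0.058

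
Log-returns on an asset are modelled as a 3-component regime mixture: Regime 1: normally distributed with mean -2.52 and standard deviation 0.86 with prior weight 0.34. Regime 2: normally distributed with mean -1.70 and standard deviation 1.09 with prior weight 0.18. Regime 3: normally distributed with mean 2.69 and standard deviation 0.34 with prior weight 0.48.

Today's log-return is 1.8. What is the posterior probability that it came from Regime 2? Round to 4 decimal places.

Apply Bayes' rule: the posterior for each component is proportional to its prior times its likelihood at x.
Component likelihoods at x = 1.8:
  f_1 = (1/(0.86·√(2π)))·exp(−(1.8−-2.52)²/(2·0.86²)) = 0.463886·exp(-12.61655) = 1.53856e-06
  f_2 = (1/(1.09·√(2π)))·exp(−(1.8−-1.70)²/(2·1.09²)) = 0.366002·exp(-5.15529) = 0.0021114
  f_3 = (1/(0.34·√(2π)))·exp(−(1.8−2.69)²/(2·0.34²)) = 1.173360·exp(-3.42604) = 0.0381524
Weight by the priors:
  π_1·f_1 = 0.34 × 1.53856e-06 = 5.2311e-07
  π_2·f_2 = 0.18 × 0.0021114 = 0.000380051
  π_3·f_3 = 0.48 × 0.0381524 = 0.0183131
Sum: 5.2311e-07 + 0.000380051 + 0.0183131 = 0.0186937
So the posterior for Regime 2 is 0.000380051 / 0.0186937 ≈ 0.0203.

0.0203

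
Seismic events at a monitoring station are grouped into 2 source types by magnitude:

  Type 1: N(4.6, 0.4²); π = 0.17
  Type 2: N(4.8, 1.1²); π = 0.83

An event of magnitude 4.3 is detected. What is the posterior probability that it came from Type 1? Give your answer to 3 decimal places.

P(component k | x) = w_k·f_k(x) / marginal(x), where marginal(x) = Σ_j w_j·f_j(x).
Evaluate each component's likelihood at the observed value:
  f_1 = (1/(0.4·√(2π)))·exp(−(4.3−4.6)²/(2·0.4²)) = 0.997356·exp(-0.28125) = 0.752844
  f_2 = (1/(1.1·√(2π)))·exp(−(4.3−4.8)²/(2·1.1²)) = 0.362675·exp(-0.10331) = 0.327079
Weight by the priors:
  w_1·f_1 = 0.17 × 0.752844 = 0.127983
  w_2·f_2 = 0.83 × 0.327079 = 0.271475
Sum: 0.127983 + 0.271475 = 0.399459
Responsibility of Type 1: 0.127983 / 0.399459 ≈ 0.320

0.320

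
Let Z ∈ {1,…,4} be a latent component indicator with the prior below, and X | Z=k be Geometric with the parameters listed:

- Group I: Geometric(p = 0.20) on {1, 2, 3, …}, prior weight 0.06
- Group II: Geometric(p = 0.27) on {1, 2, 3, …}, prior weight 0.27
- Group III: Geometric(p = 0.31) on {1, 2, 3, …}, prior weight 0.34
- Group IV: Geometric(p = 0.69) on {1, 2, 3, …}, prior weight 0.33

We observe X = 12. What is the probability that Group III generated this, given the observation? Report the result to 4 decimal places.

By Bayes' theorem, P(k | x) = P(Z=k) f_k(x) / Σ_j P(Z=j) f_j(x).
Component likelihoods at x = 12:
  L_I = 0.0171799
  L_II = 0.00847062
  L_III = 0.00523241
  L_IV = 1.75318e-06
Prior × likelihood for each component:
  P(Z=I)·L_I = 0.06 × 0.0171799 = 0.00103079
  P(Z=II)·L_II = 0.27 × 0.00847062 = 0.00228707
  P(Z=III)·L_III = 0.34 × 0.00523241 = 0.00177902
  P(Z=IV)·L_IV = 0.33 × 1.75318e-06 = 5.78551e-07
Normaliser: 0.00103079 + 0.00228707 + 0.00177902 + 5.78551e-07 = 0.00509746
Responsibility of Group III: 0.00177902 / 0.00509746 ≈ 0.3490

0.3490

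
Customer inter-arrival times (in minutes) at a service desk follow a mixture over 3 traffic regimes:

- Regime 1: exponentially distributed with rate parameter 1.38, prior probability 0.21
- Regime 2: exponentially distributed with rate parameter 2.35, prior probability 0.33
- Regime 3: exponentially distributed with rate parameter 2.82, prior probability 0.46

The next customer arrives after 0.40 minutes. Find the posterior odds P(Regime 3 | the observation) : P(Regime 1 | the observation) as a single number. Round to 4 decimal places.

2.5163

Posterior odds = (P(Z=i) f_i(x)) / (P(Z=j) f_j(x)); the normalising sum cancels.
Exponential densities:
  f_1 = 1.38·e^(−1.38·0.40) = 1.38·e^(−0.5520) = 0.7946
  f_2 = 2.35·e^(−2.35·0.40) = 2.35·e^(−0.9400) = 0.917975
  f_3 = 2.82·e^(−2.82·0.40) = 2.82·e^(−1.1280) = 0.912778
0.419878 / 0.166866 ≈ 2.5163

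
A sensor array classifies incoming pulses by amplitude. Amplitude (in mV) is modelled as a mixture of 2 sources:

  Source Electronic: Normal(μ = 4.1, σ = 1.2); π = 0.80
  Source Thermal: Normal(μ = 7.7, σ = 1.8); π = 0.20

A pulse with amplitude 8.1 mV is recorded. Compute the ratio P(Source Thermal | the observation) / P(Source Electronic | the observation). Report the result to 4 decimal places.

Posterior odds = (w_i f_i(x)) / (w_j f_j(x)); the normalising sum cancels.
Evaluate each component's likelihood at the observed value:
  f_Electronic = (1/(1.2·√(2π)))·exp(−(8.1−4.1)²/(2·1.2²)) = 0.332452·exp(-5.55556) = 0.00128523
  f_Thermal = (1/(1.8·√(2π)))·exp(−(8.1−7.7)²/(2·1.8²)) = 0.221635·exp(-0.02469) = 0.216229
Odds = (0.20/0.80) × (0.216229/0.00128523) = 0.25 × 168.241 ≈ 42.0603

42.0603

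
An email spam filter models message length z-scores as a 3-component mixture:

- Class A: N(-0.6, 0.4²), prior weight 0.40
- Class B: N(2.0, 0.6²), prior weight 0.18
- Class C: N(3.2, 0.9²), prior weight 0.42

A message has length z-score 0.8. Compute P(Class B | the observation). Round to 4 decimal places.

The responsibility of component k is P(Z=k) f_k(x) divided by Σ_j P(Z=j) f_j(x).
Component likelihoods at x = 0.8:
  L_A = 0.00218171
  L_B = 0.0899849
  L_C = 0.0126622
Multiply by the mixture weights:
  P(Z=A)·L_A = 0.40 × 0.00218171 = 0.000872683
  P(Z=B)·L_B = 0.18 × 0.0899849 = 0.0161973
  P(Z=C)·L_C = 0.42 × 0.0126622 = 0.00531813
Sum: 0.000872683 + 0.0161973 + 0.00531813 = 0.0223881
P(Class B | the observation) = 0.0161973 / 0.0223881 ≈ 0.7235

0.7235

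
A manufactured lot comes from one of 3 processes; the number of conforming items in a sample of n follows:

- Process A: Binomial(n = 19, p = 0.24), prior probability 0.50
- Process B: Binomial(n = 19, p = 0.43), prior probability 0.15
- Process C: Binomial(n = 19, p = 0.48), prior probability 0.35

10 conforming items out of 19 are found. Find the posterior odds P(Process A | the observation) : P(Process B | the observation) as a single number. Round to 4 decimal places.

0.1302

Since P(k|x) ∝ π_k f_k(x), the posterior odds are π_i f_i(x) / (π_j f_j(x)).
Evaluate each component's likelihood at the observed value:
  L_A = 0.00495454
  L_B = 0.126802
  L_C = 0.166729
Odds = (0.50/0.15) × (0.00495454/0.126802) = 3.33333 × 0.039073 ≈ 0.1302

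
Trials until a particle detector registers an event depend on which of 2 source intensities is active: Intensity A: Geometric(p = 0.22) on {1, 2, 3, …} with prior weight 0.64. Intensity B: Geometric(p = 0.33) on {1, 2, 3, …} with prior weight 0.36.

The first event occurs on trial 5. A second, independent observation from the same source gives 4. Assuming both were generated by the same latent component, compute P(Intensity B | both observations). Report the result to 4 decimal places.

By Bayes' theorem, P(k | x) = π_k f_k(x) / Σ_j π_j f_j(x).
Since both observations come from the same component, the likelihood for component k is f_k(x₁)·f_k(x₂).
  p_A = [0.22·(1−0.22)^4 = 0.22·0.370151 = 0.0814331] × [0.104401] = 0.00850174
  p_B = [0.33·(1−0.33)^4 = 0.33·0.201511 = 0.0664987] × [0.0992518] = 0.00660011
Weight by the priors:
  π_A·p_A = 0.64 × 0.00850174 = 0.00544111
  π_B·p_B = 0.36 × 0.00660011 = 0.00237604
Sum: 0.00544111 + 0.00237604 = 0.00781715
So the posterior for Intensity B is 0.00237604 / 0.00781715 ≈ 0.3040.

0.3040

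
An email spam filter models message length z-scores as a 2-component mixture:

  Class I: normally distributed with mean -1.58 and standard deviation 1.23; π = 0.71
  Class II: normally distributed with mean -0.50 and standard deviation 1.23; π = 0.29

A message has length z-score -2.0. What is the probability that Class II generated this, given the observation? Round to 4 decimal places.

The responsibility of component k is w_k f_k(x) divided by Σ_j w_j f_j(x).
Component likelihoods at x = -2.0:
  L_I = (1/(1.23·√(2π)))·exp(−(-2.0−-1.58)²/(2·1.23²)) = 0.324343·exp(-0.05830) = 0.305975
  L_II = (1/(1.23·√(2π)))·exp(−(-2.0−-0.50)²/(2·1.23²)) = 0.324343·exp(-0.74360) = 0.154192
Prior × likelihood for each component:
  w_I·L_I = 0.71 × 0.305975 = 0.217242
  w_II·L_II = 0.29 × 0.154192 = 0.0447156
Denominator: 0.217242 + 0.0447156 = 0.261958
Responsibility of Class II: 0.0447156 / 0.261958 ≈ 0.1707

0.1707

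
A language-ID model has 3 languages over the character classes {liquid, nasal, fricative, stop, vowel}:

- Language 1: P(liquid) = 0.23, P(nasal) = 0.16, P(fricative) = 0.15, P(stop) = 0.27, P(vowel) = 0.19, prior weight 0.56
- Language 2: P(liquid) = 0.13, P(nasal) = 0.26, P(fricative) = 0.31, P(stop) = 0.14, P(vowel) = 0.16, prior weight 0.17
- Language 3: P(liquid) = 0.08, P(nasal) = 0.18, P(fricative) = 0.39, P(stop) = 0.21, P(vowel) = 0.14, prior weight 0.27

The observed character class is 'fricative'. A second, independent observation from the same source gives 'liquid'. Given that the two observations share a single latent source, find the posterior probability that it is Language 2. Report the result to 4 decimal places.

0.1980

Posterior ∝ prior × likelihood, so P(k | x) ∝ P(Z=k) f_k(x); normalise over all components.
Since both observations come from the same component, the likelihood for component k is f_k(x₁)·f_k(x₂).
  L_1 = [P(fricative | comp) = 0.15] × [0.23] = 0.0345
  L_2 = [P(fricative | comp) = 0.31] × [0.13] = 0.0403
  L_3 = [P(fricative | comp) = 0.39] × [0.08] = 0.0312
Prior × likelihood for each component:
  P(Z=1)·L_1 = 0.56 × 0.0345 = 0.01932
  P(Z=2)·L_2 = 0.17 × 0.0403 = 0.006851
  P(Z=3)·L_3 = 0.27 × 0.0312 = 0.008424
Marginal: 0.01932 + 0.006851 + 0.008424 = 0.034595
Responsibility of Language 2: 0.006851 / 0.034595 ≈ 0.1980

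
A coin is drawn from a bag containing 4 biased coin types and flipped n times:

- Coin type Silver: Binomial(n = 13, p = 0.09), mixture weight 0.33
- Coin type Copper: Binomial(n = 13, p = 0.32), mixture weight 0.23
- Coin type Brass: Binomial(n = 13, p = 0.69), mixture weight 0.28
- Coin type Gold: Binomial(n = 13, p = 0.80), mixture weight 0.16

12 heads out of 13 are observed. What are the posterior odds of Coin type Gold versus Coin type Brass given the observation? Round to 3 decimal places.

2.175

Only the two components matter; the odds are (π_i f_i(x)) / (π_j f_j(x)).
Component likelihoods at x = 12 heads out of 13:
  f_Silver = C(13,12)·0.09^12·0.91^1 = 13·2.8243e-13·0.91 = 3.34114e-12
  f_Copper = C(13,12)·0.32^12·0.68^1 = 13·1.15292e-06·0.68 = 1.01918e-05
  f_Brass = C(13,12)·0.69^12·0.31^1 = 13·0.0116463·0.31 = 0.0469347
  f_Gold = C(13,12)·0.80^12·0.20^1 = 13·0.0687195·0.2 = 0.178671
Odds = (0.16/0.28) × (0.178671/0.0469347) = 0.571429 × 3.80679 ≈ 2.175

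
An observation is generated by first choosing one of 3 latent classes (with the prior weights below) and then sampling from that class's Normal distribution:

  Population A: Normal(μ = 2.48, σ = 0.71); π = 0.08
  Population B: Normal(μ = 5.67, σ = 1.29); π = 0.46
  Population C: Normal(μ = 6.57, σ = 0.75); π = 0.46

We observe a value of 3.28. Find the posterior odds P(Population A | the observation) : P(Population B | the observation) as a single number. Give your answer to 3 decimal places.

Only the two components matter; the odds are (π_i f_i(x)) / (π_j f_j(x)).
Normal densities:
  L_A = (1/(0.71·√(2π)))·exp(−(3.28−2.48)²/(2·0.71²)) = 0.561891·exp(-0.63479) = 0.297827
  L_B = (1/(1.29·√(2π)))·exp(−(3.28−5.67)²/(2·1.29²)) = 0.309258·exp(-1.71627) = 0.0555843
  L_C = (1/(0.75·√(2π)))·exp(−(3.28−6.57)²/(2·0.75²)) = 0.531923·exp(-9.62142) = 3.52629e-05
Posterior odds = (π_A·L_A) / (π_B·L_B) = (0.08·0.297827) / (0.46·0.0555843) = 0.0238262 / 0.0255688 ≈ 0.932

0.932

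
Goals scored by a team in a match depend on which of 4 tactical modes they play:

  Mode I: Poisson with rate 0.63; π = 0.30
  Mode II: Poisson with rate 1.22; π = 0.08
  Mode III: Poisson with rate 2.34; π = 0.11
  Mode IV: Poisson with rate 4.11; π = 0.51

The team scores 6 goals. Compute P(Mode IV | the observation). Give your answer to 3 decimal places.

0.957

The responsibility of component k is w_k f_k(x) divided by Σ_j w_j f_j(x).
Evaluate each component's likelihood at the observed value:
  L_I = e^(−0.63)·0.63^6/6! = 4.62493e-05
  L_II = e^(−1.22)·1.22^6/6! = 0.00135203
  L_III = e^(−2.34)·2.34^6/6! = 0.0219641
  L_IV = e^(−4.11)·4.11^6/6! = 0.109842
Prior × likelihood for each component:
  w_I·L_I = 0.30 × 4.62493e-05 = 1.38748e-05
  w_II·L_II = 0.08 × 0.00135203 = 0.000108163
  w_III·L_III = 0.11 × 0.0219641 = 0.00241605
  w_IV·L_IV = 0.51 × 0.109842 = 0.0560194
Evidence: 1.38748e-05 + 0.000108163 + 0.00241605 + 0.0560194 = 0.0585575
Responsibility of Mode IV: 0.0560194 / 0.0585575 ≈ 0.957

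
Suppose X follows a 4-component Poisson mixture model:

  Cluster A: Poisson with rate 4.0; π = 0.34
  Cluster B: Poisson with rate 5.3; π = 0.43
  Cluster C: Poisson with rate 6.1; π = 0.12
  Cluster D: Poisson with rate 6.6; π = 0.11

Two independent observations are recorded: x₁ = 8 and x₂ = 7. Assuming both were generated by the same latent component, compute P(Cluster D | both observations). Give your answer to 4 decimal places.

P(component k | x) = P(Z=k)·f_k(x) / marginal(x), where marginal(x) = Σ_j P(Z=j)·f_j(x).
Since both observations come from the same component, the likelihood for component k is f_k(x₁)·f_k(x₂).
  L_A = [0.0297702] × [0.0595404] = 0.00177253
  L_B = [0.0770772] × [0.116343] = 0.00896738
  L_C = [0.10664] × [0.139856] = 0.0149143
  L_D = [0.121475] × [0.147243] = 0.0178863
Weight by the priors:
  P(Z=A)·L_A = 0.34 × 0.00177253 = 0.000602659
  P(Z=B)·L_B = 0.43 × 0.00896738 = 0.00385597
  P(Z=C)·L_C = 0.12 × 0.0149143 = 0.00178972
  P(Z=D)·L_D = 0.11 × 0.0178863 = 0.00196749
Marginal: 0.000602659 + 0.00385597 + 0.00178972 + 0.00196749 = 0.00821585
P(Cluster D | data) ≈ 0.2395

0.2395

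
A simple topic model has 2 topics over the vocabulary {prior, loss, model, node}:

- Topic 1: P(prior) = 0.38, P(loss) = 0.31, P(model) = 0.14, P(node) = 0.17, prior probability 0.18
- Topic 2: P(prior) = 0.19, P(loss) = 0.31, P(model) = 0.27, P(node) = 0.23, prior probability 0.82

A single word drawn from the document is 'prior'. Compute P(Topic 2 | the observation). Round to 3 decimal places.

The responsibility of component k is w_k f_k(x) divided by Σ_j w_j f_j(x).
Component likelihoods at x = 'prior':
  p_1 = P(prior | comp) = 0.38
  p_2 = P(prior | comp) = 0.19
Unnormalised posteriors:
  w_1·p_1 = 0.18 × 0.38 = 0.0684
  w_2·p_2 = 0.82 × 0.19 = 0.1558
Denominator: 0.0684 + 0.1558 = 0.2242
P(Topic 2 | x) = 0.1558 / 0.2242 ≈ 0.695

0.695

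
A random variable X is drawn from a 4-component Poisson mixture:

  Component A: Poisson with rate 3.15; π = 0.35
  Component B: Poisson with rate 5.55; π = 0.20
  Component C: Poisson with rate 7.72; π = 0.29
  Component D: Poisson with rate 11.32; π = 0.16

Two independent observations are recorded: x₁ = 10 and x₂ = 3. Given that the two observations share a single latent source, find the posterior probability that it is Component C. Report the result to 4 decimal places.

0.5313

By Bayes' theorem, P(k | x) = π_k f_k(x) / Σ_j π_j f_j(x).
Since both observations come from the same component, the likelihood for component k is f_k(x₁)·f_k(x₂).
  f_A = [0.00113583] × [0.22323] = 0.000253552
  f_B = [0.0297052] × [0.110763] = 0.00329023
  f_C = [0.0919722] × [0.0340367] = 0.00313043
  f_D = [0.115475] × [0.00293207] = 0.000338581
Multiply by the mixture weights:
  π_A·f_A = 0.35 × 0.000253552 = 8.87433e-05
  π_B·f_B = 0.20 × 0.00329023 = 0.000658045
  π_C·f_C = 0.29 × 0.00313043 = 0.000907824
  π_D·f_D = 0.16 × 0.000338581 = 5.41729e-05
Marginal: 8.87433e-05 + 0.000658045 + 0.000907824 + 5.41729e-05 = 0.00170879
P(Component C | x₁,x₂) ≈ 0.5313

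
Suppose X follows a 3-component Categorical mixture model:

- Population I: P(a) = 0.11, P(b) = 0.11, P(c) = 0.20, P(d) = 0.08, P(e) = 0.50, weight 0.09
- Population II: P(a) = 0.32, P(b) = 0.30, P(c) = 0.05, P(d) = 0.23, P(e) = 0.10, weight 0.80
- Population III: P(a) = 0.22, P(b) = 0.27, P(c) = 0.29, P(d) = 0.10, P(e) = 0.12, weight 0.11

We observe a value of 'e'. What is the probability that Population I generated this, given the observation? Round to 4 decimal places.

P(component k | x) = π_k·f_k(x) / marginal(x), where marginal(x) = Σ_j π_j·f_j(x).
Categorical probabilities:
  p_I = P(e | comp) = 0.50
  p_II = P(e | comp) = 0.10
  p_III = P(e | comp) = 0.12
Weight by the priors:
  π_I·p_I = 0.09 × 0.5 = 0.045
  π_II·p_II = 0.80 × 0.1 = 0.08
  π_III·p_III = 0.11 × 0.12 = 0.0132
Evidence: 0.045 + 0.08 + 0.0132 = 0.1382
P(Population I | x) = 0.045 / 0.1382 ≈ 0.3256

0.3256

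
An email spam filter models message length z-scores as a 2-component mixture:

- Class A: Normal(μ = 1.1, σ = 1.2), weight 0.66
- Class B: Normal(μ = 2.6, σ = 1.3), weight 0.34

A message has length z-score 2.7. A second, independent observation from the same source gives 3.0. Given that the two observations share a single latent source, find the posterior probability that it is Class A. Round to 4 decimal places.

0.2195

The responsibility of component k is w_k f_k(x) divided by Σ_j w_j f_j(x).
Since both observations come from the same component, the likelihood for component k is f_k(x₁)·f_k(x₂).
  f_A = [(1/(1.2·√(2π)))·exp(−(2.7−1.1)²/(2·1.2²)) = 0.332452·exp(-0.88889) = 0.136675] × [0.0949189] = 0.012973
  f_B = [(1/(1.3·√(2π)))·exp(−(2.7−2.6)²/(2·1.3²)) = 0.306879·exp(-0.00296) = 0.305972] × [0.29269] = 0.0895551
Weight by the priors:
  w_A·f_A = 0.66 × 0.012973 = 0.00856221
  w_B·f_B = 0.34 × 0.0895551 = 0.0304487
Evidence: 0.00856221 + 0.0304487 = 0.0390109
So the posterior for Class A is 0.00856221 / 0.0390109 ≈ 0.2195.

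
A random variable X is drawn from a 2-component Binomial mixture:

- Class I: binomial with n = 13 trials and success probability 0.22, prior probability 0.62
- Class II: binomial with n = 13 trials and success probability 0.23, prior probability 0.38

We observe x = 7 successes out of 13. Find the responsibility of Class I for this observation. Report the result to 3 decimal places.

0.564

By Bayes' theorem, P(k | x) = π_k f_k(x) / Σ_j π_j f_j(x).
Component likelihoods at x = 7 successes out of 13:
  L_I = 0.00963926
  L_II = 0.0121775
Unnormalised posteriors:
  π_I·L_I = 0.62 × 0.00963926 = 0.00597634
  π_II·L_II = 0.38 × 0.0121775 = 0.00462743
Evidence: 0.00597634 + 0.00462743 = 0.0106038
Responsibility of Class I: 0.00597634 / 0.0106038 ≈ 0.564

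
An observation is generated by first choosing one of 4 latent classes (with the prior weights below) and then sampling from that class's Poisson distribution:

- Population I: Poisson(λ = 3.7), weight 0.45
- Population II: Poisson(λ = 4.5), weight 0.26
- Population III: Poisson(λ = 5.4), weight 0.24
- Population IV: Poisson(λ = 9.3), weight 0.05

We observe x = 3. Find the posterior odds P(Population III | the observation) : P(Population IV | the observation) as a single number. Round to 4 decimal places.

Only the two components matter; the odds are (π_i f_i(x)) / (π_j f_j(x)).
Component likelihoods at x = 3:
  f_I = 0.20872
  f_II = 0.168718
  f_III = 0.118533
  f_IV = 0.0122563
0.028448 / 0.000612814 ≈ 46.4218

46.4218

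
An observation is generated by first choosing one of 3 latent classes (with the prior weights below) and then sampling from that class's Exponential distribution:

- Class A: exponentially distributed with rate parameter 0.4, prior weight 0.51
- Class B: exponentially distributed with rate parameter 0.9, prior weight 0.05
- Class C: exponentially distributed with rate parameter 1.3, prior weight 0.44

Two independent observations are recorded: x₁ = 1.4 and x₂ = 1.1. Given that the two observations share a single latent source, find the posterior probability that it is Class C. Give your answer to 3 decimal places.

Posterior ∝ prior × likelihood, so P(k | x) ∝ w_k f_k(x); normalise over all components.
Since both observations come from the same component, the likelihood for component k is f_k(x₁)·f_k(x₂).
  p_A = [0.4·e^(−0.4·1.4) = 0.4·e^(−0.5600) = 0.228484] × [0.257615] = 0.0588607
  p_B = [0.9·e^(−0.9·1.4) = 0.9·e^(−1.2600) = 0.255289] × [0.334419] = 0.0853734
  p_C = [1.3·e^(−1.3·1.4) = 1.3·e^(−1.8200) = 0.210633] × [0.311102] = 0.0655284
Prior × likelihood for each component:
  w_A·p_A = 0.51 × 0.0588607 = 0.030019
  w_B·p_B = 0.05 × 0.0853734 = 0.00426867
  w_C·p_C = 0.44 × 0.0655284 = 0.0288325
Denominator: 0.030019 + 0.00426867 + 0.0288325 = 0.0631201
Responsibility of Class C: 0.0288325 / 0.0631201 ≈ 0.457

0.457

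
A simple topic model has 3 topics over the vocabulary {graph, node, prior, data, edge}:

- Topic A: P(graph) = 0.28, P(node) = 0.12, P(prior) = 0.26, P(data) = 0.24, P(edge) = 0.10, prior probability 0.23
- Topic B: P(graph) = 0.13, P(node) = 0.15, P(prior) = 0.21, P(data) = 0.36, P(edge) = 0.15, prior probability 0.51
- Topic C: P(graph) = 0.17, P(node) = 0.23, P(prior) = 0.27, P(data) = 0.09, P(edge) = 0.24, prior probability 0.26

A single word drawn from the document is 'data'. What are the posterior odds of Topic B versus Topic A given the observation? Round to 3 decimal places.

Only the two components matter; the odds are (π_i f_i(x)) / (π_j f_j(x)).
Evaluate each component's likelihood at the observed value:
  p_A = 0.24
  p_B = 0.36
  p_C = 0.09
0.1836 / 0.0552 ≈ 3.326

3.326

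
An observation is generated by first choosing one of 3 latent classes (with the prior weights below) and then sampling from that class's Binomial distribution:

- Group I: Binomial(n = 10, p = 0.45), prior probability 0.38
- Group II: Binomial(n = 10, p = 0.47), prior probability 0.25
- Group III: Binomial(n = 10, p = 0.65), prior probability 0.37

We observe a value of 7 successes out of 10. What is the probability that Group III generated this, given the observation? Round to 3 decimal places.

Posterior ∝ prior × likelihood, so P(k | x) ∝ P(Z=k) f_k(x); normalise over all components.
Component likelihoods at x = 7 successes out of 10:
  p_I = C(10,7)·0.45^7·0.55^3 = 120·0.00373669·0.166375 = 0.0746031
  p_II = C(10,7)·0.47^7·0.53^3 = 120·0.00506623·0.148877 = 0.0905094
  p_III = C(10,7)·0.65^7·0.35^3 = 120·0.0490223·0.042875 = 0.25222
Weight by the priors:
  P(Z=I)·p_I = 0.38 × 0.0746031 = 0.0283492
  P(Z=II)·p_II = 0.25 × 0.0905094 = 0.0226274
  P(Z=III)·p_III = 0.37 × 0.25222 = 0.0933213
Denominator: 0.0283492 + 0.0226274 + 0.0933213 = 0.144298
P(Group III | the observation) = 0.0933213 / 0.144298 ≈ 0.647

0.647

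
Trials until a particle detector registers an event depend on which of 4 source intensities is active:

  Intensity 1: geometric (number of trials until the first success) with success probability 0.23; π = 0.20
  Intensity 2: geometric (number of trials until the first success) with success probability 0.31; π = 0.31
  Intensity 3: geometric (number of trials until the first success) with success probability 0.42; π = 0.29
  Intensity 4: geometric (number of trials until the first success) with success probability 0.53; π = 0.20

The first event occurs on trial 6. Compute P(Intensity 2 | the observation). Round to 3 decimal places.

Apply Bayes' rule: the posterior for each component is proportional to its prior times its likelihood at x.
Evaluate each component's likelihood at the observed value:
  L_1 = 0.062256
  L_2 = 0.048485
  L_3 = 0.027567
  L_4 = 0.0121553
Multiply by the mixture weights:
  w_1·L_1 = 0.20 × 0.062256 = 0.0124512
  w_2·L_2 = 0.31 × 0.048485 = 0.0150303
  w_3·L_3 = 0.29 × 0.027567 = 0.00799443
  w_4·L_4 = 0.20 × 0.0121553 = 0.00243106
Evidence: 0.0124512 + 0.0150303 + 0.00799443 + 0.00243106 = 0.037907
Responsibility of Intensity 2: 0.0150303 / 0.037907 ≈ 0.397

0.397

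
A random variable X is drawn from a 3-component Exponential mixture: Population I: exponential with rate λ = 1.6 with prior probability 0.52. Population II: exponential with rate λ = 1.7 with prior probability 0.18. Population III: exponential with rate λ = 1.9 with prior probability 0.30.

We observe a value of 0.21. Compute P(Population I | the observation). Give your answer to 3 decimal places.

0.499

The responsibility of component k is π_k f_k(x) divided by Σ_j π_j f_j(x).
Evaluate each component's likelihood at the observed value:
  f_I = 1.6·e^(−1.6·0.21) = 1.6·e^(−0.3360) = 1.1434
  f_II = 1.7·e^(−1.7·0.21) = 1.7·e^(−0.3570) = 1.18961
  f_III = 1.9·e^(−1.9·0.21) = 1.9·e^(−0.3990) = 1.27488
Prior × likelihood for each component:
  π_I·f_I = 0.52 × 1.1434 = 0.594566
  π_II·f_II = 0.18 × 1.18961 = 0.21413
  π_III·f_III = 0.30 × 1.27488 = 0.382465
Sum: 0.594566 + 0.21413 + 0.382465 = 1.19116
Responsibility of Population I: 0.594566 / 1.19116 ≈ 0.499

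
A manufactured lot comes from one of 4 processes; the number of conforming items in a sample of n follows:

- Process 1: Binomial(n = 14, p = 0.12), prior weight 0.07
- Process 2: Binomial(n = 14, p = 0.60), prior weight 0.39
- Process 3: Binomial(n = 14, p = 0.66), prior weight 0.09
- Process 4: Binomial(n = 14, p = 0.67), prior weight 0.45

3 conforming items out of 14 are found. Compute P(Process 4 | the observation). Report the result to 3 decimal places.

Posterior ∝ prior × likelihood, so P(k | x) ∝ P(Z=k) f_k(x); normalise over all components.
Evaluate each component's likelihood at the observed value:
  p_1 = 0.154154
  p_2 = 0.00329773
  p_3 = 0.000734516
  p_4 = 0.000553324
Prior × likelihood for each component:
  P(Z=1)·p_1 = 0.07 × 0.154154 = 0.0107908
  P(Z=2)·p_2 = 0.39 × 0.00329773 = 0.00128611
  P(Z=3)·p_3 = 0.09 × 0.000734516 = 6.61064e-05
  P(Z=4)·p_4 = 0.45 × 0.000553324 = 0.000248996
Marginal: 0.0107908 + 0.00128611 + 6.61064e-05 + 0.000248996 = 0.012392
P(Process 4 | x) ≈ 0.020

0.020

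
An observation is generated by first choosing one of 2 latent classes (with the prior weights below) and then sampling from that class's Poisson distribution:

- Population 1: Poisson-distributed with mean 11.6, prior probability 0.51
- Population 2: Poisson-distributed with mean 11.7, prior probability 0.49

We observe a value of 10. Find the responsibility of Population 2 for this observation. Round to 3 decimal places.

0.486

The responsibility of component k is π_k f_k(x) divided by Σ_j π_j f_j(x).
Evaluate each component's likelihood at the observed value:
  p_1 = e^(−11.6)·11.6^10/10! = 0.11143
  p_2 = e^(−11.7)·11.7^10/10! = 0.109863
Prior × likelihood for each component:
  π_1·p_1 = 0.51 × 0.11143 = 0.0568291
  π_2·p_2 = 0.49 × 0.109863 = 0.0538327
Denominator: 0.0568291 + 0.0538327 = 0.110662
P(Population 2 | data) = 0.0538327 / 0.110662 ≈ 0.486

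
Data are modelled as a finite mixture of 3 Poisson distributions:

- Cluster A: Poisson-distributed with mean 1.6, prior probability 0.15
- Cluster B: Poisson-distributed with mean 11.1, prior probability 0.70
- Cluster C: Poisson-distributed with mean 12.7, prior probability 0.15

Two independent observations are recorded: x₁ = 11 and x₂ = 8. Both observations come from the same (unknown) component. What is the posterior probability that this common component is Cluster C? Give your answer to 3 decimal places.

0.101

The responsibility of component k is π_k f_k(x) divided by Σ_j π_j f_j(x).
Since both observations come from the same component, the likelihood for component k is f_k(x₁)·f_k(x₂).
  p_A = [e^(−1.6)·1.6^11/11! = 8.89801e-07] × [0.000215064] = 1.91364e-10
  p_B = [e^(−11.1)·11.1^11/11! = 0.119324] × [0.0863763] = 0.0103068
  p_C = [e^(−12.7)·12.7^11/11! = 0.105961] × [0.0512117] = 0.00542644
Prior × likelihood for each component:
  π_A·p_A = 0.15 × 1.91364e-10 = 2.87047e-11
  π_B·p_B = 0.70 × 0.0103068 = 0.00721474
  π_C·p_C = 0.15 × 0.00542644 = 0.000813965
Marginal: 2.87047e-11 + 0.00721474 + 0.000813965 = 0.00802871
P(Cluster C | data) ≈ 0.101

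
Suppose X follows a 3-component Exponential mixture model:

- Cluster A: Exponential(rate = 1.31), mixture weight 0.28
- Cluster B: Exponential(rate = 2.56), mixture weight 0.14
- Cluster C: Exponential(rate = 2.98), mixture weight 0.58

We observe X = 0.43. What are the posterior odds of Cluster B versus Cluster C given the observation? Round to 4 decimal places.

0.2484

Since P(k|x) ∝ π_k f_k(x), the posterior odds are π_i f_i(x) / (π_j f_j(x)).
Evaluate each component's likelihood at the observed value:
  L_A = 1.31·e^(−1.31·0.43) = 1.31·e^(−0.5633) = 0.745819
  L_B = 2.56·e^(−2.56·0.43) = 2.56·e^(−1.1008) = 0.851469
  L_C = 2.98·e^(−2.98·0.43) = 2.98·e^(−1.2814) = 0.827392
0.119206 / 0.479887 ≈ 0.2484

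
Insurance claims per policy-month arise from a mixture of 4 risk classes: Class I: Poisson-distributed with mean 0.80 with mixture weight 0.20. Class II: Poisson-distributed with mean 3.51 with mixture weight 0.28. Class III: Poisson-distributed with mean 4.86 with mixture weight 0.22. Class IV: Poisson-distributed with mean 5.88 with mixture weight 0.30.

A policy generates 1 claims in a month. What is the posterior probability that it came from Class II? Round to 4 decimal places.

By Bayes' theorem, P(k | x) = w_k f_k(x) / Σ_j w_j f_j(x).
Component likelihoods at x = 1 claims:
  p_I = e^(−0.80)·0.80^1/1! = 0.359463
  p_II = e^(−3.51)·3.51^1/1! = 0.104938
  p_III = e^(−4.86)·4.86^1/1! = 0.0376674
  p_IV = e^(−5.88)·5.88^1/1! = 0.0164333
Unnormalised posteriors:
  w_I·p_I = 0.20 × 0.359463 = 0.0718926
  w_II·p_II = 0.28 × 0.104938 = 0.0293827
  w_III·p_III = 0.22 × 0.0376674 = 0.00828682
  w_IV·p_IV = 0.30 × 0.0164333 = 0.00493
Normaliser: 0.0718926 + 0.0293827 + 0.00828682 + 0.00493 = 0.114492
P(Class II | data) ≈ 0.2566

0.2566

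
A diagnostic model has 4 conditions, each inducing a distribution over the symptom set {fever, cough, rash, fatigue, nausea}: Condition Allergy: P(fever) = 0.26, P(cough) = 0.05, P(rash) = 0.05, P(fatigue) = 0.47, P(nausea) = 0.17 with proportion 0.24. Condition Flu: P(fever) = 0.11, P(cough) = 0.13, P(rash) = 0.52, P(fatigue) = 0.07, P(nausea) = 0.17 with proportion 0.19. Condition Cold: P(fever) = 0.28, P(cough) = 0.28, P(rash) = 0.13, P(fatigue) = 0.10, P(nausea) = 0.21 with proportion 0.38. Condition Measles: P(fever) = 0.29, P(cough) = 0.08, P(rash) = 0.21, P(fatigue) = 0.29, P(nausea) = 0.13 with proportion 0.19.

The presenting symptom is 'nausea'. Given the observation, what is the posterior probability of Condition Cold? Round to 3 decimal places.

By Bayes' theorem, P(k | x) = π_k f_k(x) / Σ_j π_j f_j(x).
Component likelihoods at x = 'nausea':
  p_Allergy = P(nausea | comp) = 0.17
  p_Flu = P(nausea | comp) = 0.17
  p_Cold = P(nausea | comp) = 0.21
  p_Measles = P(nausea | comp) = 0.13
Prior × likelihood for each component:
  π_Allergy·p_Allergy = 0.24 × 0.17 = 0.0408
  π_Flu·p_Flu = 0.19 × 0.17 = 0.0323
  π_Cold·p_Cold = 0.38 × 0.21 = 0.0798
  π_Measles·p_Measles = 0.19 × 0.13 = 0.0247
Evidence: 0.0408 + 0.0323 + 0.0798 + 0.0247 = 0.1776
Responsibility of Condition Cold: 0.0798 / 0.1776 ≈ 0.449

0.449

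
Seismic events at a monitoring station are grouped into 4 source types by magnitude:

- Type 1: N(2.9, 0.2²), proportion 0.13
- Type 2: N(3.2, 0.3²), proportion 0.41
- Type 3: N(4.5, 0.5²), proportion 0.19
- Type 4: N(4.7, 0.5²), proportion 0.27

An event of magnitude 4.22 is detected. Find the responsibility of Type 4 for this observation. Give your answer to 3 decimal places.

0.509

The responsibility of component k is π_k f_k(x) divided by Σ_j π_j f_j(x).
Normal densities:
  p_1 = (1/(0.2·√(2π)))·exp(−(4.22−2.9)²/(2·0.2²)) = 1.994711·exp(-21.78000) = 6.9334e-10
  p_2 = (1/(0.3·√(2π)))·exp(−(4.22−3.2)²/(2·0.3²)) = 1.329808·exp(-5.78000) = 0.0041074
  p_3 = (1/(0.5·√(2π)))·exp(−(4.22−4.5)²/(2·0.5²)) = 0.797885·exp(-0.15680) = 0.682092
  p_4 = (1/(0.5·√(2π)))·exp(−(4.22−4.7)²/(2·0.5²)) = 0.797885·exp(-0.46080) = 0.503289
Weight by the priors:
  π_1·p_1 = 0.13 × 6.9334e-10 = 9.01342e-11
  π_2·p_2 = 0.41 × 0.0041074 = 0.00168403
  π_3·p_3 = 0.19 × 0.682092 = 0.129597
  π_4·p_4 = 0.27 × 0.503289 = 0.135888
Evidence: 9.01342e-11 + 0.00168403 + 0.129597 + 0.135888 = 0.267169
P(Type 4 | x) = 0.135888 / 0.267169 ≈ 0.509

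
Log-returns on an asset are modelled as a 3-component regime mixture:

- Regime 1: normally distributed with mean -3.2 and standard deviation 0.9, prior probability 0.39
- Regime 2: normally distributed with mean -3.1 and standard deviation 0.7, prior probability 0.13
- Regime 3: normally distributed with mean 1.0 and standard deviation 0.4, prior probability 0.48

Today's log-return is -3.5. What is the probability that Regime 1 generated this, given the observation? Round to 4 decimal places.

0.7221

P(component k | x) = P(Z=k)·f_k(x) / marginal(x), where marginal(x) = Σ_j P(Z=j)·f_j(x).
Evaluate each component's likelihood at the observed value:
  f_1 = (1/(0.9·√(2π)))·exp(−(-3.5−-3.2)²/(2·0.9²)) = 0.443269·exp(-0.05556) = 0.419315
  f_2 = (1/(0.7·√(2π)))·exp(−(-3.5−-3.1)²/(2·0.7²)) = 0.569918·exp(-0.16327) = 0.484068
  f_3 = (1/(0.4·√(2π)))·exp(−(-3.5−1.0)²/(2·0.4²)) = 0.997356·exp(-63.28125) = 3.2821e-28
Multiply by the mixture weights:
  P(Z=1)·f_1 = 0.39 × 0.419315 = 0.163533
  P(Z=2)·f_2 = 0.13 × 0.484068 = 0.0629289
  P(Z=3)·f_3 = 0.48 × 3.2821e-28 = 1.57541e-28
Marginal: 0.163533 + 0.0629289 + 1.57541e-28 = 0.226462
Responsibility of Regime 1: 0.163533 / 0.226462 ≈ 0.7221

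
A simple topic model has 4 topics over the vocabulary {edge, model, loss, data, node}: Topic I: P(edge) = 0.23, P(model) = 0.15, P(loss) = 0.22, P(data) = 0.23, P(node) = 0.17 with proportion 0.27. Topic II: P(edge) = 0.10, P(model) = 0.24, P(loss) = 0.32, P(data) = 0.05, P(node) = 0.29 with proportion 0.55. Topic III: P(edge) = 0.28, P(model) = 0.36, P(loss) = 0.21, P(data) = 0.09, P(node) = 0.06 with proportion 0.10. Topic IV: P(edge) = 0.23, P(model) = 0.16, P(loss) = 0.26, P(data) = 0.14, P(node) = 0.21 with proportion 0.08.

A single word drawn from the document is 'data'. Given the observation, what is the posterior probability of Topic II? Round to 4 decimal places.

0.2505

The responsibility of component k is π_k f_k(x) divided by Σ_j π_j f_j(x).
Categorical probabilities:
  p_I = 0.23
  p_II = 0.05
  p_III = 0.09
  p_IV = 0.14
Weight by the priors:
  π_I·p_I = 0.27 × 0.23 = 0.0621
  π_II·p_II = 0.55 × 0.05 = 0.0275
  π_III·p_III = 0.10 × 0.09 = 0.009
  π_IV·p_IV = 0.08 × 0.14 = 0.0112
Denominator: 0.0621 + 0.0275 + 0.009 + 0.0112 = 0.1098
P(Topic II | the observation) = 0.0275 / 0.1098 ≈ 0.2505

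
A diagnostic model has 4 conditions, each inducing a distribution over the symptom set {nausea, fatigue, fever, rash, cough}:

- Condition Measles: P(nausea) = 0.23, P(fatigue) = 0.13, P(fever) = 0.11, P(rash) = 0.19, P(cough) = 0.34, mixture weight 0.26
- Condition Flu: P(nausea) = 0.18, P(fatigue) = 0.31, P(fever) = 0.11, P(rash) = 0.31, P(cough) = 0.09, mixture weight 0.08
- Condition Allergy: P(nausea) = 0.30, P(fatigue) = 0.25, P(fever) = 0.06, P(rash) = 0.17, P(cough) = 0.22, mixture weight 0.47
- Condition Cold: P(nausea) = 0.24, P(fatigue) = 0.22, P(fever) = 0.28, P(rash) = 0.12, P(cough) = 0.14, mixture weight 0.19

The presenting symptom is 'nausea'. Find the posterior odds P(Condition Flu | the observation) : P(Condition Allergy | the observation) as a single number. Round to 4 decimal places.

0.1021

Posterior odds = (P(Z=i) f_i(x)) / (P(Z=j) f_j(x)); the normalising sum cancels.
Component likelihoods at x = 'nausea':
  f_Measles = P(nausea | comp) = 0.23
  f_Flu = P(nausea | comp) = 0.18
  f_Allergy = P(nausea | comp) = 0.30
  f_Cold = P(nausea | comp) = 0.24
Posterior odds = (P(Z=Flu)·f_Flu) / (P(Z=Allergy)·f_Allergy) = (0.08·0.18) / (0.47·0.3) = 0.0144 / 0.141 ≈ 0.1021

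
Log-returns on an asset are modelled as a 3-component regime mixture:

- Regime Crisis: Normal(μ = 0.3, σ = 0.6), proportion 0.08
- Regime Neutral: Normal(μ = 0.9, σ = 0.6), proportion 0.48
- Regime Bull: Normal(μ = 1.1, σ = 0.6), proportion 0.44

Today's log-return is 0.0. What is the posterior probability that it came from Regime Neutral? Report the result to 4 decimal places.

0.5053

Apply Bayes' rule: the posterior for each component is proportional to its prior times its likelihood at x.
Normal densities:
  f_Crisis = 0.586776
  f_Neutral = 0.215863
  f_Bull = 0.123852
Prior × likelihood for each component:
  π_Crisis·f_Crisis = 0.08 × 0.586776 = 0.046942
  π_Neutral·f_Neutral = 0.48 × 0.215863 = 0.103614
  π_Bull·f_Bull = 0.44 × 0.123852 = 0.0544949
Sum: 0.046942 + 0.103614 + 0.0544949 = 0.205051
P(Regime Neutral | x) = 0.103614 / 0.205051 ≈ 0.5053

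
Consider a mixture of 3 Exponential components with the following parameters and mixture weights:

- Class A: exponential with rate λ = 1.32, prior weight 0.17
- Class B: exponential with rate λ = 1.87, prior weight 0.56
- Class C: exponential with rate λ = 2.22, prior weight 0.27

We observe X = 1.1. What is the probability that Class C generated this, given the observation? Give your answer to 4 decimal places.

0.2186

Apply Bayes' rule: the posterior for each component is proportional to its prior times its likelihood at x.
Component likelihoods at x = 1.1:
  f_A = 1.32·e^(−1.32·1.1) = 1.32·e^(−1.4520) = 0.309014
  f_B = 1.87·e^(−1.87·1.1) = 1.87·e^(−2.0570) = 0.239055
  f_C = 2.22·e^(−2.22·1.1) = 2.22·e^(−2.4420) = 0.19311
Weight by the priors:
  P(Z=A)·f_A = 0.17 × 0.309014 = 0.0525324
  P(Z=B)·f_B = 0.56 × 0.239055 = 0.133871
  P(Z=C)·f_C = 0.27 × 0.19311 = 0.0521398
Normaliser: 0.0525324 + 0.133871 + 0.0521398 = 0.238543
P(Class C | the observation) = 0.0521398 / 0.238543 ≈ 0.2186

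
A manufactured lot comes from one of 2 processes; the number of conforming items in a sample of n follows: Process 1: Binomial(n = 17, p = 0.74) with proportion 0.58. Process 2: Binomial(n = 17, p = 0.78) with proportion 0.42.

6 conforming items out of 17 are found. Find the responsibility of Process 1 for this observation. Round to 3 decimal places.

P(component k | x) = w_k·f_k(x) / marginal(x), where marginal(x) = Σ_j w_j·f_j(x).
Binomial probabilities:
  f_1 = C(17,6)·0.74^6·0.26^11 = 12376·0.164206·3.67034e-07 = 0.000745895
  f_2 = C(17,6)·0.78^6·0.22^11 = 12376·0.2252·5.84318e-08 = 0.000162854
Unnormalised posteriors:
  w_1·f_1 = 0.58 × 0.000745895 = 0.000432619
  w_2·f_2 = 0.42 × 0.000162854 = 6.83985e-05
Sum: 0.000432619 + 6.83985e-05 = 0.000501017
P(Process 1 | the observation) ≈ 0.863

0.863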